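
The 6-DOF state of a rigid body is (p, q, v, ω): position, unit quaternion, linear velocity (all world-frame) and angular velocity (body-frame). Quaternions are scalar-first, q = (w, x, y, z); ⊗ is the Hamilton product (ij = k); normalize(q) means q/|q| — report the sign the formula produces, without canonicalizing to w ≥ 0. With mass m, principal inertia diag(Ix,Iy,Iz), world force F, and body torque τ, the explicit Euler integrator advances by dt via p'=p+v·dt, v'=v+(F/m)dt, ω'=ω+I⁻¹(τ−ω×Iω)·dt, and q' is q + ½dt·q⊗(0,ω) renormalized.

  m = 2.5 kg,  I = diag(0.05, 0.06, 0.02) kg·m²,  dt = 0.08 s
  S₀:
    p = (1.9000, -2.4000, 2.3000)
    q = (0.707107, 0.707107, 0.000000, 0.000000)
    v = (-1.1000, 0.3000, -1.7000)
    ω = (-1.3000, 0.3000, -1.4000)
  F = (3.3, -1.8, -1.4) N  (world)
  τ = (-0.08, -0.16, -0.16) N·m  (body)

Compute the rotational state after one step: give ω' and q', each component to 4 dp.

ω' = (-1.4549, 0.0139, -2.0244)
q' = (0.7417, 0.6683, 0.0479, -0.0310)

ω×(Iω) gyroscopic = (0.0168, 0.0546, -0.0039)
(τ − ω×Iω)/I = (-1.9360, -3.5767, -7.8050)
ω' = ω + α·dt = (-1.4549, 0.0139, -2.0244)
Hamilton product q⊗(0,ω) = (0.9192391, -0.9192391, 1.2020819, -0.7778177)
q' = normalize(q + ½dt·q⊗(0,ω)) = (0.7417, 0.6683, 0.0479, -0.0310)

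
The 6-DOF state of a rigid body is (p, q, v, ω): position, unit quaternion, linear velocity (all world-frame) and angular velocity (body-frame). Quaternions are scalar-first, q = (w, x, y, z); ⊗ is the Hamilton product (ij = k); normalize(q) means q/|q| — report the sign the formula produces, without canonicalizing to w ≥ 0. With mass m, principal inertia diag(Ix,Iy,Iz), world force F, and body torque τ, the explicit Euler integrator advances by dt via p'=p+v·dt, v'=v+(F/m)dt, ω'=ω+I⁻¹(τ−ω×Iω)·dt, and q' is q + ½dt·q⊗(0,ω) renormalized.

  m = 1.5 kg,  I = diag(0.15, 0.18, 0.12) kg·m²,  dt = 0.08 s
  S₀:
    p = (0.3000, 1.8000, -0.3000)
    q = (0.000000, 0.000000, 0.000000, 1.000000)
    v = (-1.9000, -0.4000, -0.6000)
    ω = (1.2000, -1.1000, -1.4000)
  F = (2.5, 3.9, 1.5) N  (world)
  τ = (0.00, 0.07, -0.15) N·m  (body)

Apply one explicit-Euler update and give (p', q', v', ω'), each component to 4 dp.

p' = (0.1480, 1.7680, -0.3480)
q' = (0.0558, 0.0438, 0.0478, 0.9963)
v' = (-1.7667, -0.1920, -0.5200)
ω' = (1.2493, -1.0465, -1.4736)

precession coupling ω×(Iω) = (-0.0924, -0.0504, -0.0396)
(τ − ω×Iω)/I = (0.6160, 0.6689, -0.9200)
ω' = ω + α·dt = (1.2493, -1.0465, -1.4736)
2q̇ = q⊗(0,ω) = (1.4000000, 1.1000000, 1.2000000, 0.0000000)
updated quaternion q' = (0.0558, 0.0438, 0.0478, 0.9963)
p' = p + v·dt = (0.1480, 1.7680, -0.3480)
v + (F/m)dt = (-1.7667, -0.1920, -0.5200)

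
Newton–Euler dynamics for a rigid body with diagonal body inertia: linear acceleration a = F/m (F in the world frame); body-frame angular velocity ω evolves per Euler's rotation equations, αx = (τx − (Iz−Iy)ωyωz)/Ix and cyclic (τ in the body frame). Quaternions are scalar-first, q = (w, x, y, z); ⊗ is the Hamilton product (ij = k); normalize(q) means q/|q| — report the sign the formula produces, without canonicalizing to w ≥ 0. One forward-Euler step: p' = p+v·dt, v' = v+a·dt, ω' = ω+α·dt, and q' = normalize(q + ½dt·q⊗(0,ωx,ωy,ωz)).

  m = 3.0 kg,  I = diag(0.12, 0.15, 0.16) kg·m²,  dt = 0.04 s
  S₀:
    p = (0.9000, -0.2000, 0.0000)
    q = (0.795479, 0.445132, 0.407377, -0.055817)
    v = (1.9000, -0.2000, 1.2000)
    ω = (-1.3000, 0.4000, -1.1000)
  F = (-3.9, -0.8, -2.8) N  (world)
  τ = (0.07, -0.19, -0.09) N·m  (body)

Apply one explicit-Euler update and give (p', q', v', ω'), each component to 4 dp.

angular accel α = (0.6200, -0.8853, -0.4650)
new body rate ω' = (-1.2752, 0.3646, -1.1186)
2q̇ = q⊗(0,ω) = (0.3543221, -1.4599106, 0.8803989, -0.1673840)
q' = normalize(q + ½dt·q⊗(0,ω)) = (0.8021, 0.4157, 0.4247, -0.0591)
linear accel F/m = (-1.3000, -0.2667, -0.9333)
p' = p + v·dt = (0.9760, -0.2080, 0.0480)
new velocity v' = (1.8480, -0.2107, 1.1627)

p' = (0.9760, -0.2080, 0.0480)
q' = (0.8021, 0.4157, 0.4247, -0.0591)
v' = (1.8480, -0.2107, 1.1627)
ω' = (-1.2752, 0.3646, -1.1186)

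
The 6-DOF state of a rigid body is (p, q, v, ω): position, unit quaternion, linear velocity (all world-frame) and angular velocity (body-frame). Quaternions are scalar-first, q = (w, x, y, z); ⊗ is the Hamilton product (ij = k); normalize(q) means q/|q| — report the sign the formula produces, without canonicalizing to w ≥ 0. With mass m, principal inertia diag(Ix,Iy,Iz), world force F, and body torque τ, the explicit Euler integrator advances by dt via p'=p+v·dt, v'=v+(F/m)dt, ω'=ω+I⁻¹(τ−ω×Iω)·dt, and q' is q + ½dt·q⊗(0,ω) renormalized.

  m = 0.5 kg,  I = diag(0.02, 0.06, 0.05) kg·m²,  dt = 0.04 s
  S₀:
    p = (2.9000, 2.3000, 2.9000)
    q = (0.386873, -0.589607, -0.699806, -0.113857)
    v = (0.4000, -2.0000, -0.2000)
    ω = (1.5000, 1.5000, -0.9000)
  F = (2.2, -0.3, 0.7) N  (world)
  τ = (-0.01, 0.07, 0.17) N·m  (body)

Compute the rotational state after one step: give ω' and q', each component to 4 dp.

angular accel α = (-1.1750, 0.4917, 1.6000)
ω' = ω + α·dt = (1.4530, 1.5197, -0.8360)
Hamilton product q⊗(0,ω) = (1.8316482, 1.3809204, -0.1211223, -0.1828872)
q + ½dt·q⊗(0,ω), renormalized = (0.4231, -0.5614, -0.7015, -0.1174)

ω' = (1.4530, 1.5197, -0.8360)
q' = (0.4231, -0.5614, -0.7015, -0.1174)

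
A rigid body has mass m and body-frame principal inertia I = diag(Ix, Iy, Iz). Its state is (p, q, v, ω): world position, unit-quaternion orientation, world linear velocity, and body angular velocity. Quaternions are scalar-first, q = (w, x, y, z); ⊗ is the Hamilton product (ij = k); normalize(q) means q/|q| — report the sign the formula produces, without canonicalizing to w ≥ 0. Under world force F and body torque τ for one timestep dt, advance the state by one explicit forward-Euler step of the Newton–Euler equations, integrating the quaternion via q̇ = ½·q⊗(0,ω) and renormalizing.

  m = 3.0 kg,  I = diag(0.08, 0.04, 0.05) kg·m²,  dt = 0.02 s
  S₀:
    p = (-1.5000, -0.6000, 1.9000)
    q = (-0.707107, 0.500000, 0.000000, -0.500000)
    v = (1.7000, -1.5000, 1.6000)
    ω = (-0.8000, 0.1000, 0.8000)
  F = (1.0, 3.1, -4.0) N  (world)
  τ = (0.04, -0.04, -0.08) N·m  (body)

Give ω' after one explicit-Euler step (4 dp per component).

precession coupling ω×(Iω) = (0.0008, -0.0192, 0.0032)
(τ − ω×Iω)/I = (0.4900, -0.5200, -1.6640)
ω' = ω + α·dt = (-0.7902, 0.0896, 0.7667)

ω' = (-0.7902, 0.0896, 0.7667)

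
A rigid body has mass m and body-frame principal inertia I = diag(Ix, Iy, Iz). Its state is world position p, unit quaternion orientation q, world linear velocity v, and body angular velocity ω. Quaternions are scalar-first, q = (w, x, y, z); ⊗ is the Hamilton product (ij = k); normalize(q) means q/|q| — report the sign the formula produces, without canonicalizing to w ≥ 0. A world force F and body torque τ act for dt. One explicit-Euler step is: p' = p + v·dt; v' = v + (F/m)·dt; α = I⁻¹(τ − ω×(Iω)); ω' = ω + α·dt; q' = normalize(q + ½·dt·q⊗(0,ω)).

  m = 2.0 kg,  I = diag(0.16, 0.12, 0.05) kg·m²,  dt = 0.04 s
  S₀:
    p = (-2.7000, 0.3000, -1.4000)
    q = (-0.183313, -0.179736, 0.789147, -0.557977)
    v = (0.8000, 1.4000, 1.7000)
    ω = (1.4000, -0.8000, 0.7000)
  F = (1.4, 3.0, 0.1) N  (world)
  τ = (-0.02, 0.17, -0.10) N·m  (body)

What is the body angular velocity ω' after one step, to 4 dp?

ω' = (1.3852, -0.7793, 0.5842)

precession coupling ω×(Iω) = (0.0392, 0.1078, 0.0448)
α = I⁻¹(τ − ω×Iω) = (-0.3700, 0.5183, -2.8960)
new body rate ω' = (1.3852, -0.7793, 0.5842)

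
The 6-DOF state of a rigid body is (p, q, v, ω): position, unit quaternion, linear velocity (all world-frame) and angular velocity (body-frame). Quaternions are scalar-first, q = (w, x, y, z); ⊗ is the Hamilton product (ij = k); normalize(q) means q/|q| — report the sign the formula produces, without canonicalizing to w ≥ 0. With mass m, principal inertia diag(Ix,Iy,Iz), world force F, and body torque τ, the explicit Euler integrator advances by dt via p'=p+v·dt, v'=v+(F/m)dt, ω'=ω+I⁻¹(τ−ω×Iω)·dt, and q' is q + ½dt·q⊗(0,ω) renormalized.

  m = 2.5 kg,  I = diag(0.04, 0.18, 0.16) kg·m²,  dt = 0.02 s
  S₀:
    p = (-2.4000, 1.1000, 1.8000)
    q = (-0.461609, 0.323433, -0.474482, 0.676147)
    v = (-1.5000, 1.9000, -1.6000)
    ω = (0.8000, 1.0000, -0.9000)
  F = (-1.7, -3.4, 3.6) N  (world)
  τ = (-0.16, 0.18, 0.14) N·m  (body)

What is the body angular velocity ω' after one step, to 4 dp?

ω' = (0.7110, 1.0104, -0.8965)

gyro term ω×Iω = (0.0180, 0.0864, 0.1120)
angular accel α = (-4.4500, 0.5200, 0.1750)
ω + α·dt = (0.7110, 1.0104, -0.8965)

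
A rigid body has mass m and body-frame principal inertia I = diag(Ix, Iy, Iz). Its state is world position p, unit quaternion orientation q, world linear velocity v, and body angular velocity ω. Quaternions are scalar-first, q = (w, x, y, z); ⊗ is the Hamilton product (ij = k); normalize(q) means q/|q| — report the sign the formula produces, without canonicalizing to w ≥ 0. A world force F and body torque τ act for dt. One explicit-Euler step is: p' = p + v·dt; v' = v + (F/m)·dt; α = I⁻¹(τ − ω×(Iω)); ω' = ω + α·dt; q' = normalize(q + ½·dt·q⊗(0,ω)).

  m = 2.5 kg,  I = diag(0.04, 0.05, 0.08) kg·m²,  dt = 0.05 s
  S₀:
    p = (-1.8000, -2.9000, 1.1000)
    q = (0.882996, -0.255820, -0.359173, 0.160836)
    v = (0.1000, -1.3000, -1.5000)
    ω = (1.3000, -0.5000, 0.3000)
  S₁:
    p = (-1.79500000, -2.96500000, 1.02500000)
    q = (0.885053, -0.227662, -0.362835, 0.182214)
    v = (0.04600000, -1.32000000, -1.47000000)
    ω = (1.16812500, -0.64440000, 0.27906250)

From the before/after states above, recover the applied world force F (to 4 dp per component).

Δv = v₁−v₀ = (-0.05400000, -0.02000000, 0.03000000)
F = m·Δv/dt = (-2.7000, -1.0000, 1.5000)

F = (-2.7000, -1.0000, 1.5000)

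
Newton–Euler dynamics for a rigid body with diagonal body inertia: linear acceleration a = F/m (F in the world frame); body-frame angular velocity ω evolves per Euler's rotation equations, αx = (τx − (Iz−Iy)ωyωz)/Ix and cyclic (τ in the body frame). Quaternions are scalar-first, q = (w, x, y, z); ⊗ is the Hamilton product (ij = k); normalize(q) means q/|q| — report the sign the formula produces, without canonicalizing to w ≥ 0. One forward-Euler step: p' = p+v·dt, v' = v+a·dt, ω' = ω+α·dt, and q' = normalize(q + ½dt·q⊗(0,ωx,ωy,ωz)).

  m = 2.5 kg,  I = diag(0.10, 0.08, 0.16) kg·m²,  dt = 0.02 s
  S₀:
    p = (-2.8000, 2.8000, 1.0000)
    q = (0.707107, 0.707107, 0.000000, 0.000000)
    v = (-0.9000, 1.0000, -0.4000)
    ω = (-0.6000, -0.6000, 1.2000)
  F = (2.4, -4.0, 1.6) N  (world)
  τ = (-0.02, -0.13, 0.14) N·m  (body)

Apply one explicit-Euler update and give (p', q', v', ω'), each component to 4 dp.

p' = (-2.8180, 2.8200, 0.9920)
q' = (0.7113, 0.7028, -0.0127, 0.0042)
v' = (-0.8808, 0.9680, -0.3872)
ω' = (-0.5925, -0.6433, 1.2184)

gyro term ω×Iω = (-0.0576, 0.0432, -0.0072)
(τ − ω×Iω)/I = (0.3760, -2.1650, 0.9200)
ω + α·dt = (-0.5925, -0.6433, 1.2184)
q⊗(0,ω) = (0.4242642, -0.4242642, -1.2727926, 0.4242642)
updated quaternion q' = (0.7113, 0.7028, -0.0127, 0.0042)
a = F/m = (0.9600, -1.6000, 0.6400)
new position p' = (-2.8180, 2.8200, 0.9920)
v + (F/m)dt = (-0.8808, 0.9680, -0.3872)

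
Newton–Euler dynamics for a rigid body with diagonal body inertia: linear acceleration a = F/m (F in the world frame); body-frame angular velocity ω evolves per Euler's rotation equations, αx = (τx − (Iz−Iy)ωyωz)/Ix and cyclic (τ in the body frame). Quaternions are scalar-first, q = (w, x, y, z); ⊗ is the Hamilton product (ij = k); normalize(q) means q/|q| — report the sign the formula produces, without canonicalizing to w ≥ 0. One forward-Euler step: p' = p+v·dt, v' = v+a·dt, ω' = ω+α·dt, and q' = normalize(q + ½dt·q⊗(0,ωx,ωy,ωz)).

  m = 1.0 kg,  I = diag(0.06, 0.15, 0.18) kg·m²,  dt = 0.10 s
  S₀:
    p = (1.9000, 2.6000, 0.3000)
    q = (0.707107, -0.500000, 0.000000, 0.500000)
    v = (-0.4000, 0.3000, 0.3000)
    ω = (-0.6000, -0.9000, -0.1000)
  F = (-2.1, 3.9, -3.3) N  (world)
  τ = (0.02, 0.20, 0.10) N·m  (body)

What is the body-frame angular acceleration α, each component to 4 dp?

gyro term ω×Iω = (0.0027, -0.0072, 0.0486)
angular accel α = (0.2883, 1.3813, 0.2856)

α = (0.2883, 1.3813, 0.2856)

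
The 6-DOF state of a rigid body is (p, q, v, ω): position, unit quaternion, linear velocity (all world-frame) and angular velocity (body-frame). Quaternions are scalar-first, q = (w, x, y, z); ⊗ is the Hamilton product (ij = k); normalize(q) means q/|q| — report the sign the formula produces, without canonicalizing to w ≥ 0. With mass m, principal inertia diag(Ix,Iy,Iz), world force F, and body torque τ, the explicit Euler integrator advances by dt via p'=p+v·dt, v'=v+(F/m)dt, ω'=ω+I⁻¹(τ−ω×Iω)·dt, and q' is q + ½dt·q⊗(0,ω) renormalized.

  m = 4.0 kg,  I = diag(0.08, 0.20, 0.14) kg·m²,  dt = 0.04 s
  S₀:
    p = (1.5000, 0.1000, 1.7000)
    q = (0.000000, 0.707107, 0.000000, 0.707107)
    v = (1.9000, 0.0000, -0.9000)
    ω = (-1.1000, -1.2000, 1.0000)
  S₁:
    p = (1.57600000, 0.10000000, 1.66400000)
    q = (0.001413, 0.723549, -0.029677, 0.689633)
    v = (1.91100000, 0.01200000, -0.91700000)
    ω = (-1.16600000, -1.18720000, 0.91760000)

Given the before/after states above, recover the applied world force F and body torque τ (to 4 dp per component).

F = (1.1000, 1.2000, -1.7000)
τ = (-0.0600, 0.1300, -0.1300)

ω₁ − ω₀ = (-0.06600000, 0.01280000, -0.08240000)
gyro term ω₀×Iω₀ = (0.0720, 0.0660, 0.1584)
τ = I·(Δω/dt) + ω₀×(Iω₀) = (-0.0600, 0.1300, -0.1300)
velocity change Δv = (0.01100000, 0.01200000, -0.01700000)
applied force F = (1.1000, 1.2000, -1.7000)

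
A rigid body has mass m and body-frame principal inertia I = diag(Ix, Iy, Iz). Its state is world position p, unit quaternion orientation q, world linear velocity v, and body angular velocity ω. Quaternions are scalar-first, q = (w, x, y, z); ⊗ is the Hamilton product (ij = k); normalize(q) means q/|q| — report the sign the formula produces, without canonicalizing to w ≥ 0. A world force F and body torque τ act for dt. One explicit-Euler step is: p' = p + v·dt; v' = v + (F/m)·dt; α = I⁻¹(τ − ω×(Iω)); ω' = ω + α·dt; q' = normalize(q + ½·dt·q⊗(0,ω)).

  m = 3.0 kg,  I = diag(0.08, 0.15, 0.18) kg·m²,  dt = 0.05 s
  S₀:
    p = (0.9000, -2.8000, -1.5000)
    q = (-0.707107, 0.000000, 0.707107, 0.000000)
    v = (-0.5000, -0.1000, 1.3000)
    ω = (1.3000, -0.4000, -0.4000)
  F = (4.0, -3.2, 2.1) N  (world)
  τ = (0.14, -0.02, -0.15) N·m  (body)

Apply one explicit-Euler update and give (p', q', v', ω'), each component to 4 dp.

angular accel α = (1.6900, -0.4800, -0.6311)
ω' = ω + α·dt = (1.3845, -0.4240, -0.4316)
2q̇ = q⊗(0,ω) = (0.2828428, -1.2020819, 0.2828428, -0.6363963)
q + ½dt·q⊗(0,ω), renormalized = (-0.6996, -0.0300, 0.7137, -0.0159)
a = (1.3333, -1.0667, 0.7000)
p + v·dt = (0.8750, -2.8050, -1.4350)
new velocity v' = (-0.4333, -0.1533, 1.3350)

p' = (0.8750, -2.8050, -1.4350)
q' = (-0.6996, -0.0300, 0.7137, -0.0159)
v' = (-0.4333, -0.1533, 1.3350)
ω' = (1.3845, -0.4240, -0.4316)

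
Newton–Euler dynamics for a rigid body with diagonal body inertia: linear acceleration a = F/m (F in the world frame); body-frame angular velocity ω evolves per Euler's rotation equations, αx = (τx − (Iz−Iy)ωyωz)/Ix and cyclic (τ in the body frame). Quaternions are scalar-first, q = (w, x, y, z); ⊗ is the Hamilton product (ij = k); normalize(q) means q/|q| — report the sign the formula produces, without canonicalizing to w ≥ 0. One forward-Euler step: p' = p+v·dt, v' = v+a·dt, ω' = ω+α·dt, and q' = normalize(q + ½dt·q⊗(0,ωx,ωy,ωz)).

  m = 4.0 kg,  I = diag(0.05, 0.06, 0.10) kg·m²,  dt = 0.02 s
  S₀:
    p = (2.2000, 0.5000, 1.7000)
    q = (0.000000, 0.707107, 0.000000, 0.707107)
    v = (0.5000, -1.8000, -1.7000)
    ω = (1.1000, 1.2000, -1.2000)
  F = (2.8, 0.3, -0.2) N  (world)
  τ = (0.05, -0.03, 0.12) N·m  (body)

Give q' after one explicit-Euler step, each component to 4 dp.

q⊗(0,ω) = (0.0707107, -0.8485284, 1.6263461, 0.8485284)
q' = normalize(q + ½dt·q⊗(0,ω)) = (0.0007, 0.6985, 0.0163, 0.7154)

q' = (0.0007, 0.6985, 0.0163, 0.7154)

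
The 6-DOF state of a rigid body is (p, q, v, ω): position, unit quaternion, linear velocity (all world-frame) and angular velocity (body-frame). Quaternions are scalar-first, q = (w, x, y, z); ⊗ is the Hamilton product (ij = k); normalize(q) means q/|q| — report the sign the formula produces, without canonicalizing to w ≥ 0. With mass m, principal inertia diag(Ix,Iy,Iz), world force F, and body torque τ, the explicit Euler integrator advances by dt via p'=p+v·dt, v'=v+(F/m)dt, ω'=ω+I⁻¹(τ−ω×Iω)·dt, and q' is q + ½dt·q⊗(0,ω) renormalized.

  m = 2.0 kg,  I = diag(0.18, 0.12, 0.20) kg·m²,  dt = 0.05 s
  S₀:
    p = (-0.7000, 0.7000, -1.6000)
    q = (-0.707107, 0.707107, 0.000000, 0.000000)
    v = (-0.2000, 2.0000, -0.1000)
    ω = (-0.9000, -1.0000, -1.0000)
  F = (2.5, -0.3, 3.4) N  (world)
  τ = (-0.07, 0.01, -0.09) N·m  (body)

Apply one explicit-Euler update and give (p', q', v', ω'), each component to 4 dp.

p' = (-0.7100, 0.8000, -1.6050)
q' = (-0.6906, 0.7224, 0.0353, 0.0000)
v' = (-0.1375, 1.9925, -0.0150)
ω' = (-0.9417, -0.9883, -1.0090)

linear accel F/m = (1.2500, -0.1500, 1.7000)
p' = p + v·dt = (-0.7100, 0.8000, -1.6050)
v + (F/m)dt = (-0.1375, 1.9925, -0.0150)
gyro term ω×Iω = (0.0800, -0.0180, -0.0540)
(τ − ω×Iω)/I = (-0.8333, 0.2333, -0.1800)
ω' = ω + α·dt = (-0.9417, -0.9883, -1.0090)
Hamilton product q⊗(0,ω) = (0.6363963, 0.6363963, 1.4142140, 0.0000000)
q' = normalize(q + ½dt·q⊗(0,ω)) = (-0.6906, 0.7224, 0.0353, 0.0000)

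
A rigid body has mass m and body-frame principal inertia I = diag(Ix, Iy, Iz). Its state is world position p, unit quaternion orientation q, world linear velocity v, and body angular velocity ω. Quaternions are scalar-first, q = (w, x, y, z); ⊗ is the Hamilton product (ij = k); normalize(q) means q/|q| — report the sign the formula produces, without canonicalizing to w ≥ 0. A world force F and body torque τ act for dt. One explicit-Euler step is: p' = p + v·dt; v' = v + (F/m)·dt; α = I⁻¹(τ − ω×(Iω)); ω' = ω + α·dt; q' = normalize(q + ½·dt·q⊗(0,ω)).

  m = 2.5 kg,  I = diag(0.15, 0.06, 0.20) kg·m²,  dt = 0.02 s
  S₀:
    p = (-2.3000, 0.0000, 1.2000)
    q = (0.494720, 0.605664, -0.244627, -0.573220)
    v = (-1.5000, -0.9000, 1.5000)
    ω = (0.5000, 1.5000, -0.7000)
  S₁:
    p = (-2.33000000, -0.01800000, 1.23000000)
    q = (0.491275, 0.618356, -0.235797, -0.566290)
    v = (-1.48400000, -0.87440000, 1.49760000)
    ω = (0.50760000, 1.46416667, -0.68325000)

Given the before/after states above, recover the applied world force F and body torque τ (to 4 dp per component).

Δv = v₁−v₀ = (0.01600000, 0.02560000, -0.00240000)
applied force F = (2.0000, 3.2000, -0.3000)
ω₁ − ω₀ = (0.00760000, -0.03583333, 0.01675000)
gyro term ω₀×Iω₀ = (-0.1470, 0.0175, -0.0675)
I·α + gyro = (-0.0900, -0.0900, 0.1000)

F = (2.0000, 3.2000, -0.3000)
τ = (-0.0900, -0.0900, 0.1000)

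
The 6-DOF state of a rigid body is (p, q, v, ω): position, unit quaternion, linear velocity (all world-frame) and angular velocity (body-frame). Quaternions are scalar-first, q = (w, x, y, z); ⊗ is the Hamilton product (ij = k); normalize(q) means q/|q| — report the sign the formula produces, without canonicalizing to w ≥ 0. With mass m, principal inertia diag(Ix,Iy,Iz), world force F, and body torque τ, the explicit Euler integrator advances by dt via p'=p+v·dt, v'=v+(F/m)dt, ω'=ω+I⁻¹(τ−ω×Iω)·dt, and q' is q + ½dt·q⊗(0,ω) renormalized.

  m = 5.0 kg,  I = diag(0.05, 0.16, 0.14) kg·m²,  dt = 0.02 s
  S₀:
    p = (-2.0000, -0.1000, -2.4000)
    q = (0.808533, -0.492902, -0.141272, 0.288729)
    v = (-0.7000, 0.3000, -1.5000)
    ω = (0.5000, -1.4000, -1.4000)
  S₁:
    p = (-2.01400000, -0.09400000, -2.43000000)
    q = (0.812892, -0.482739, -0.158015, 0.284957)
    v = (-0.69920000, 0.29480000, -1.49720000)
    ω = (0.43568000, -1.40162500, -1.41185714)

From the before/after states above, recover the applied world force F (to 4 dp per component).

F = (0.2000, -1.3000, 0.7000)

velocity change Δv = (0.00080000, -0.00520000, 0.00280000)
m·(v₁−v₀)/dt = (0.2000, -1.3000, 0.7000)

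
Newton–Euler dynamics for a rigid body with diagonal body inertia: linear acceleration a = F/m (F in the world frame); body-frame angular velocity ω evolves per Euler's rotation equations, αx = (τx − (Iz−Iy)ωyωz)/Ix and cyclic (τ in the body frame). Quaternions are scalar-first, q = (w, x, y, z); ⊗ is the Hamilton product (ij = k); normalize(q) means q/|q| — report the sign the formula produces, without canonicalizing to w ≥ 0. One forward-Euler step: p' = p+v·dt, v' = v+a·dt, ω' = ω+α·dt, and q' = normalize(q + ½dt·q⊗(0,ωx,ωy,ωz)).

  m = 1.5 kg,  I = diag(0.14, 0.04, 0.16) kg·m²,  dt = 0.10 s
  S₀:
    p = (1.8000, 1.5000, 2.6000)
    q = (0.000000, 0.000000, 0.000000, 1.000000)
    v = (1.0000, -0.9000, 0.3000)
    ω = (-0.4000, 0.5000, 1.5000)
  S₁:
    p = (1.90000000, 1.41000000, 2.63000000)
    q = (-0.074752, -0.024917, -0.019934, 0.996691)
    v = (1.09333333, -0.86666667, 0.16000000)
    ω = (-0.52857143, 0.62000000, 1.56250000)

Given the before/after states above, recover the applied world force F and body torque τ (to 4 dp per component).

F = (1.4000, 0.5000, -2.1000)
τ = (-0.0900, 0.0600, 0.1200)

Δω = ω₁−ω₀ = (-0.12857143, 0.12000000, 0.06250000)
τ = I·(Δω/dt) + ω₀×(Iω₀) = (-0.0900, 0.0600, 0.1200)
Δv = v₁−v₀ = (0.09333333, 0.03333333, -0.14000000)
applied force F = (1.4000, 0.5000, -2.1000)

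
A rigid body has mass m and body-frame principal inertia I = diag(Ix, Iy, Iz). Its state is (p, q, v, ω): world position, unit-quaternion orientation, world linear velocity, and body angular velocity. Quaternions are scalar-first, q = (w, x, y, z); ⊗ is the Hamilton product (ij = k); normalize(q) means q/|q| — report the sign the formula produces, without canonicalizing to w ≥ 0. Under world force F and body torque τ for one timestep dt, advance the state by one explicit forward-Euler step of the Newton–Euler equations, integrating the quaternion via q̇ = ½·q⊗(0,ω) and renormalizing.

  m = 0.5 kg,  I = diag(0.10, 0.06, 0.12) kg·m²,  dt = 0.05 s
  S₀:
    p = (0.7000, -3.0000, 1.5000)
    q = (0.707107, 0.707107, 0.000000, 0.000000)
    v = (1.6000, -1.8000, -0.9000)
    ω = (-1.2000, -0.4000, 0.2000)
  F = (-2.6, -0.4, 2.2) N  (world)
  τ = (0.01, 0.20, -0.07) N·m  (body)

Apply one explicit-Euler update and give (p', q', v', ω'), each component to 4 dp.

p' = (0.7800, -3.0900, 1.4550)
q' = (0.7279, 0.6855, -0.0106, -0.0035)
v' = (1.3400, -1.8400, -0.6800)
ω' = (-1.1926, -0.2373, 0.1788)

linear accel F/m = (-5.2000, -0.8000, 4.4000)
new position p' = (0.7800, -3.0900, 1.4550)
new velocity v' = (1.3400, -1.8400, -0.6800)
ω×(Iω) gyroscopic = (-0.0048, 0.0048, -0.0192)
angular accel α = (0.1480, 3.2533, -0.4233)
ω' = ω + α·dt = (-1.1926, -0.2373, 0.1788)
2q̇ = q⊗(0,ω) = (0.8485284, -0.8485284, -0.4242642, -0.1414214)
q' = normalize(q + ½dt·q⊗(0,ω)) = (0.7279, 0.6855, -0.0106, -0.0035)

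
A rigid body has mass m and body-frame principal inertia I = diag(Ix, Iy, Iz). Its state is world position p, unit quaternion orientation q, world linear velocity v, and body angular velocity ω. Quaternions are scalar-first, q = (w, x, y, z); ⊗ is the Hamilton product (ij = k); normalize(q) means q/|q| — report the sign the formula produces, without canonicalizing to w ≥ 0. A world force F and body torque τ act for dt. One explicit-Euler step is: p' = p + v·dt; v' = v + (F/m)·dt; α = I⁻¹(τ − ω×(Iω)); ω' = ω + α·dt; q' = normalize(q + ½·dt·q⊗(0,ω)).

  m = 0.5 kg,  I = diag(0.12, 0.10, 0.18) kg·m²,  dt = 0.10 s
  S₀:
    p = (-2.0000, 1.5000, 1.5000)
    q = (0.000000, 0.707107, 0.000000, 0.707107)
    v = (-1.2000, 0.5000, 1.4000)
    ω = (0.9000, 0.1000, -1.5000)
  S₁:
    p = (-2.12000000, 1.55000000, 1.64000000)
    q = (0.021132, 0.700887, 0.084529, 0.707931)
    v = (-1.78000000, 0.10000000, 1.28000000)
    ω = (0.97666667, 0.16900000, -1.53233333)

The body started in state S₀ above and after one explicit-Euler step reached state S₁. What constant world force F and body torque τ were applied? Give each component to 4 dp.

velocity change Δv = (-0.58000000, -0.40000000, -0.12000000)
m·(v₁−v₀)/dt = (-2.9000, -2.0000, -0.6000)
rate change Δω = (0.07666667, 0.06900000, -0.03233333)
precession coupling = (-0.0120, 0.0810, -0.0018)
τ = I·(Δω/dt) + ω₀×(Iω₀) = (0.0800, 0.1500, -0.0600)

F = (-2.9000, -2.0000, -0.6000)
τ = (0.0800, 0.1500, -0.0600)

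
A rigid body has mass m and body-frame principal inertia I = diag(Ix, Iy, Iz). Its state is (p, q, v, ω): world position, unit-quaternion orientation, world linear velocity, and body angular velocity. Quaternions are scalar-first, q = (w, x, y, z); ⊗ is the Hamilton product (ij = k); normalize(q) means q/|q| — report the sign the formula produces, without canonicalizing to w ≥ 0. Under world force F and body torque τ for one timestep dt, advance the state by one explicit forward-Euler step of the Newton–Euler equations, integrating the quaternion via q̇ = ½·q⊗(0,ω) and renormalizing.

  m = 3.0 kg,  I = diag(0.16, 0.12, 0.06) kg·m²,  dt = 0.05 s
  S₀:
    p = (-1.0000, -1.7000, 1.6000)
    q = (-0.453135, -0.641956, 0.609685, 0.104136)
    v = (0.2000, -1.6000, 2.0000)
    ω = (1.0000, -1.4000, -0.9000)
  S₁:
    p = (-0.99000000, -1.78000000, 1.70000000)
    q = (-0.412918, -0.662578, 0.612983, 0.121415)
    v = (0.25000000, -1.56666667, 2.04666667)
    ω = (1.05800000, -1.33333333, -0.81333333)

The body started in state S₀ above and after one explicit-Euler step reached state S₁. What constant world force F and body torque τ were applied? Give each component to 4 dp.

F = (3.0000, 2.0000, 2.8000)
τ = (0.1100, 0.0700, 0.1600)

rate change Δω = (0.05800000, 0.06666667, 0.08666667)
precession coupling = (-0.0756, -0.0900, 0.0560)
applied torque τ = (0.1100, 0.0700, 0.1600)
v₁ − v₀ = (0.05000000, 0.03333333, 0.04666667)
applied force F = (3.0000, 2.0000, 2.8000)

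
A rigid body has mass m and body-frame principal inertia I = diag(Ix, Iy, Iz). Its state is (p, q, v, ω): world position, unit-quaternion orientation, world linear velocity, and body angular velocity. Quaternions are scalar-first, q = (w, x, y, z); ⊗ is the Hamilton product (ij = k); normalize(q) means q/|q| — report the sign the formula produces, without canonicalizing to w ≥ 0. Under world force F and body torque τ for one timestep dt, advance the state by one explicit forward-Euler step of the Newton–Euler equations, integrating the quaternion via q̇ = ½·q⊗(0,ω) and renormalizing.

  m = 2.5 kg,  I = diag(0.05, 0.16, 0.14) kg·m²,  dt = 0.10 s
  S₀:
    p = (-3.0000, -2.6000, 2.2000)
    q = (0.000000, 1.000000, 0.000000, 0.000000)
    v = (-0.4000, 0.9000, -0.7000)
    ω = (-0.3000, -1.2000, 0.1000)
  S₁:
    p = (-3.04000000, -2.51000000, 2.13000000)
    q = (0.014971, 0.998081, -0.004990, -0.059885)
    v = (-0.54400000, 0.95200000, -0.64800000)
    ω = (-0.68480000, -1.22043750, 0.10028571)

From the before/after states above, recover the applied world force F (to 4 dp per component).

velocity change Δv = (-0.14400000, 0.05200000, 0.05200000)
applied force F = (-3.6000, 1.3000, 1.3000)

F = (-3.6000, 1.3000, 1.3000)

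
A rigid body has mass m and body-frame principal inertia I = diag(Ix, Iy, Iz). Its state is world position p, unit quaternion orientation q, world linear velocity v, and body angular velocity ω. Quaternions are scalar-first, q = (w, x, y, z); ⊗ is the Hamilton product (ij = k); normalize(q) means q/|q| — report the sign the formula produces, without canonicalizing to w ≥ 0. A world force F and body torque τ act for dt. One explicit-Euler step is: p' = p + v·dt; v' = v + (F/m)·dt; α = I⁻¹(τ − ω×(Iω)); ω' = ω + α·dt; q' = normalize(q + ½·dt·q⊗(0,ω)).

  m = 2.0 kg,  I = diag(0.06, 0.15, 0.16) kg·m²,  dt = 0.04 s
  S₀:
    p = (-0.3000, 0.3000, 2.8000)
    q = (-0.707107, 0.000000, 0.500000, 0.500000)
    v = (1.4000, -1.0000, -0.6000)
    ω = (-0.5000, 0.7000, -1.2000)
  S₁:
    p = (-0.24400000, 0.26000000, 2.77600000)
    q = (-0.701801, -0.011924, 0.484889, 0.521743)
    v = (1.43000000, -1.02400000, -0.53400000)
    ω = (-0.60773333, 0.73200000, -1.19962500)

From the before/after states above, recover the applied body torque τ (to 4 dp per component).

Δω = ω₁−ω₀ = (-0.10773333, 0.03200000, 0.00037500)
gyro term ω₀×Iω₀ = (-0.0084, -0.0600, -0.0315)
τ = I·(Δω/dt) + ω₀×(Iω₀) = (-0.1700, 0.0600, -0.0300)

τ = (-0.1700, 0.0600, -0.0300)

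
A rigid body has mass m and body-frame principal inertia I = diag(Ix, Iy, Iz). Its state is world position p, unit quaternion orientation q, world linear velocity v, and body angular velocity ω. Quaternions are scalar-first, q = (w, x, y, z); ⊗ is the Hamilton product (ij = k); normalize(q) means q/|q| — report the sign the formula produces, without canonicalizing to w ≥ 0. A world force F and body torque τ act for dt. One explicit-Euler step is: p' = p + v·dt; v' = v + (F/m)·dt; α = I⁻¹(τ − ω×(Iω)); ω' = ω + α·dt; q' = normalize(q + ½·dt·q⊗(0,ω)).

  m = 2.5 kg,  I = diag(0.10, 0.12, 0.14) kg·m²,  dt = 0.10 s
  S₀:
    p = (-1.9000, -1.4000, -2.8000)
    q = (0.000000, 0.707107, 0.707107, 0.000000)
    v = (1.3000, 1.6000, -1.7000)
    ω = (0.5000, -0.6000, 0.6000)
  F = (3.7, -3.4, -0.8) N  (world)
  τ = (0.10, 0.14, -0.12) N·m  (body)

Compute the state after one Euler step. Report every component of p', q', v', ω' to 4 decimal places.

p' = (-1.7700, -1.2400, -2.9700)
q' = (0.0035, 0.7274, 0.6851, -0.0388)
v' = (1.4480, 1.4640, -1.7320)
ω' = (0.6072, -0.4733, 0.5186)

new position p' = (-1.7700, -1.2400, -2.9700)
v + (F/m)dt = (1.4480, 1.4640, -1.7320)
gyro term ω×Iω = (-0.0072, -0.0120, -0.0060)
α = I⁻¹(τ − ω×Iω) = (1.0720, 1.2667, -0.8143)
new body rate ω' = (0.6072, -0.4733, 0.5186)
2q̇ = q⊗(0,ω) = (0.0707107, 0.4242642, -0.4242642, -0.7778177)
q' = normalize(q + ½dt·q⊗(0,ω)) = (0.0035, 0.7274, 0.6851, -0.0388)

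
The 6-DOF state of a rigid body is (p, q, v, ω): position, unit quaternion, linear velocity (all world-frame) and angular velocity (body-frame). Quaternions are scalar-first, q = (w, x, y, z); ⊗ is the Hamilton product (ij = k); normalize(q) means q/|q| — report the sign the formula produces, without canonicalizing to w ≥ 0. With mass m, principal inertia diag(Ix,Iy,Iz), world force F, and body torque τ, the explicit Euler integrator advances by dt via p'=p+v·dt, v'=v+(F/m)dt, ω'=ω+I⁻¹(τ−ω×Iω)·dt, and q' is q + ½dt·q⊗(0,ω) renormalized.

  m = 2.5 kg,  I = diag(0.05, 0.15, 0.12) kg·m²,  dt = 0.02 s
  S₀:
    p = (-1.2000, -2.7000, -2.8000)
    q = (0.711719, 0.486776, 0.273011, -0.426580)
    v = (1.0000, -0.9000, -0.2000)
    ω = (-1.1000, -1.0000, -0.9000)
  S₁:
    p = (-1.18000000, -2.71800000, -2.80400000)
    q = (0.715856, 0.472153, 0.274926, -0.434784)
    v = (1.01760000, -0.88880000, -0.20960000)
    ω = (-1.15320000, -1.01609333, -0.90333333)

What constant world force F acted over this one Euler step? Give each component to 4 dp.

F = (2.2000, 1.4000, -1.2000)

velocity change Δv = (0.01760000, 0.01120000, -0.00960000)
applied force F = (2.2000, 1.4000, -1.2000)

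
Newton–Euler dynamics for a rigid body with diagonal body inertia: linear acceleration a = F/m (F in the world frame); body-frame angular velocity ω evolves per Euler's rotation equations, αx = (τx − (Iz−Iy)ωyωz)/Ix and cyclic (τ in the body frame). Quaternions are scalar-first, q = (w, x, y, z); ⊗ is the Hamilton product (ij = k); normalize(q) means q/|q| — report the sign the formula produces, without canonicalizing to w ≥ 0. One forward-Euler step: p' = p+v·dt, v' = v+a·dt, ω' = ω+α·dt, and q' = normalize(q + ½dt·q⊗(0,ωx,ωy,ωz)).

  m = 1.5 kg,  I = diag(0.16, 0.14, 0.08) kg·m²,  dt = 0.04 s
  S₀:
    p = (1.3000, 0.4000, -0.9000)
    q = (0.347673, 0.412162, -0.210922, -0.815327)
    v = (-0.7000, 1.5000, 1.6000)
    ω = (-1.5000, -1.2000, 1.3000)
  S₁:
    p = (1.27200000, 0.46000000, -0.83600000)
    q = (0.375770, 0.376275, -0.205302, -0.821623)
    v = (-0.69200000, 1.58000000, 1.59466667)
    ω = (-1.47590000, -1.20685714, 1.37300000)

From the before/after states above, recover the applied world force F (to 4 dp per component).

velocity change Δv = (0.00800000, 0.08000000, -0.00533333)
m·(v₁−v₀)/dt = (0.3000, 3.0000, -0.2000)

F = (0.3000, 3.0000, -0.2000)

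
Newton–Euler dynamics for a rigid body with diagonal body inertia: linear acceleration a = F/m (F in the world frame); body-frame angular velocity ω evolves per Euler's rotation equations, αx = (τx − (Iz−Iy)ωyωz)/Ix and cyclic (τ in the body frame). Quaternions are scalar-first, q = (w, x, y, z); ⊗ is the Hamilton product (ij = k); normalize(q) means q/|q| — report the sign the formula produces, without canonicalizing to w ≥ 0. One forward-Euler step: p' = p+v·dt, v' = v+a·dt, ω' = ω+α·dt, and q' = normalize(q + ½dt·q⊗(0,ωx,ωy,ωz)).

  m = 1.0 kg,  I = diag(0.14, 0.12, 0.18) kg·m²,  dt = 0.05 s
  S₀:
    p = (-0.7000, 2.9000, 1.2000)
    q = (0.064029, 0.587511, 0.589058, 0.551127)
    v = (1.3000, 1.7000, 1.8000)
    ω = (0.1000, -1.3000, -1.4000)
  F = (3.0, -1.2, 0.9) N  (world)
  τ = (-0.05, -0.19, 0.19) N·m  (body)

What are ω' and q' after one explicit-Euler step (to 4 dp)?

precession coupling ω×(Iω) = (0.1092, 0.0056, 0.0026)
α = I⁻¹(τ − ω×Iω) = (-1.1371, -1.6300, 1.0411)
ω + α·dt = (0.0431, -1.3815, -1.3479)
2q̇ = q⊗(0,ω) = (1.4786021, -0.1018132, 0.7943904, -0.9123107)
q' = normalize(q + ½dt·q⊗(0,ω)) = (0.1009, 0.5843, 0.6082, 0.5277)

ω' = (0.0431, -1.3815, -1.3479)
q' = (0.1009, 0.5843, 0.6082, 0.5277)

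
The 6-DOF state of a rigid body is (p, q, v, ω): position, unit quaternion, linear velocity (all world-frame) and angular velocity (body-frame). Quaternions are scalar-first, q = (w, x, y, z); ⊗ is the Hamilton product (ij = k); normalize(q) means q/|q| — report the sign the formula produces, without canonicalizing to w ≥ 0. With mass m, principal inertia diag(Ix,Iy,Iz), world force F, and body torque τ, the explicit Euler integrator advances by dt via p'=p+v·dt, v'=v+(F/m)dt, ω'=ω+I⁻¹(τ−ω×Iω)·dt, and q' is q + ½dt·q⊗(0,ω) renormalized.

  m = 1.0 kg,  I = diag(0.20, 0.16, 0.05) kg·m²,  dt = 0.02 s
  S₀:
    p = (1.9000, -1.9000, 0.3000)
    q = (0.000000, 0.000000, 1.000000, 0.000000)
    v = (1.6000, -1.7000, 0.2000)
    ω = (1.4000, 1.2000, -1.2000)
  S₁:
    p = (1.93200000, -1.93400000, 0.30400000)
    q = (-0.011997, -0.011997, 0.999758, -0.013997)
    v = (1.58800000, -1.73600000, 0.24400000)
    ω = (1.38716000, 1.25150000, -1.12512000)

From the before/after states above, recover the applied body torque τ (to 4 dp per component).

τ = (0.0300, 0.1600, 0.1200)

rate change Δω = (-0.01284000, 0.05150000, 0.07488000)
applied torque τ = (0.0300, 0.1600, 0.1200)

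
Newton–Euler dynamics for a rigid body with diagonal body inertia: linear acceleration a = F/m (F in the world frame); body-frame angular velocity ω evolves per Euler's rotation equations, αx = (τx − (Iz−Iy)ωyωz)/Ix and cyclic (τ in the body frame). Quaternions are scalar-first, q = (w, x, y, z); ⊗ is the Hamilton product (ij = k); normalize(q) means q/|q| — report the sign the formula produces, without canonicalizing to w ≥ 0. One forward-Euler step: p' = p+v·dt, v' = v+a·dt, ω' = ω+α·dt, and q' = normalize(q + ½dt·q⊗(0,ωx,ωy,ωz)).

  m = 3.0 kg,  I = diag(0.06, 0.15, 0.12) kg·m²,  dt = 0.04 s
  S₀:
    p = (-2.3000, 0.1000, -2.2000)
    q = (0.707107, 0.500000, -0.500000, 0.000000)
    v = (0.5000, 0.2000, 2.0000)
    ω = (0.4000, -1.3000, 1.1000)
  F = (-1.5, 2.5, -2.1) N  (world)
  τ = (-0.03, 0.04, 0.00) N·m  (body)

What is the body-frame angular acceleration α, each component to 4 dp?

ω×(Iω) gyroscopic = (0.0429, -0.0264, -0.0468)
α = I⁻¹(τ − ω×Iω) = (-1.2150, 0.4427, 0.3900)

α = (-1.2150, 0.4427, 0.3900)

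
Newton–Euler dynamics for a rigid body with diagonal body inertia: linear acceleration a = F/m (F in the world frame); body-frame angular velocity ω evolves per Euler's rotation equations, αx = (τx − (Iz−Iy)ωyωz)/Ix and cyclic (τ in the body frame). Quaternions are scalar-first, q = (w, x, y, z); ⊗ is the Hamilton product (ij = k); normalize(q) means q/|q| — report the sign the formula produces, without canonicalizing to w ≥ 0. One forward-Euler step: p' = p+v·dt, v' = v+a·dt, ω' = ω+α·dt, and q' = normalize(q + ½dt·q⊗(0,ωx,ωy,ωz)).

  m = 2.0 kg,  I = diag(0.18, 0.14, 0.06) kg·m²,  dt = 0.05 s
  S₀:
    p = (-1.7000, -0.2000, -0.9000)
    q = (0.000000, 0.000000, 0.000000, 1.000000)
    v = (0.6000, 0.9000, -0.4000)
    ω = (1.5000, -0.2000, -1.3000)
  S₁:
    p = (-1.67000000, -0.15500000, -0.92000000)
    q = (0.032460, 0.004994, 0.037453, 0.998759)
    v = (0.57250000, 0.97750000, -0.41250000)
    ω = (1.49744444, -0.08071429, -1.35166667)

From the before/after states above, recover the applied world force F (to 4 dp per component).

velocity change Δv = (-0.02750000, 0.07750000, -0.01250000)
m·(v₁−v₀)/dt = (-1.1000, 3.1000, -0.5000)

F = (-1.1000, 3.1000, -0.5000)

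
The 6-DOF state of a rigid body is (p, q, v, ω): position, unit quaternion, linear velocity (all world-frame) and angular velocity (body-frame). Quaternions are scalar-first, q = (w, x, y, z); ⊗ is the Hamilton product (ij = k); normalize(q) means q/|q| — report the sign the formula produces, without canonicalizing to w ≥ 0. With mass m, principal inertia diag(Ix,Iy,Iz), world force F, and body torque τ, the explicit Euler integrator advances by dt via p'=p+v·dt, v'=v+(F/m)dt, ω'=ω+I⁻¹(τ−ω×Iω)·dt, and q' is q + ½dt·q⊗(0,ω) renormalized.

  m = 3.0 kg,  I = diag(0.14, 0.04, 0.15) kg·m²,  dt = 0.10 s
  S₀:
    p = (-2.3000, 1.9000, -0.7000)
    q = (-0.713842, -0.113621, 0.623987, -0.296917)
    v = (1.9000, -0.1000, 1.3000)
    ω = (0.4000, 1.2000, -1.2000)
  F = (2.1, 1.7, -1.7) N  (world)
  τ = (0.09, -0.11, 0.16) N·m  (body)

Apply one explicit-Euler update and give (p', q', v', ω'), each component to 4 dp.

p' = (-2.1100, 1.8900, -0.5700)
q' = (-0.7639, -0.1470, 0.5663, -0.2724)
v' = (1.9700, -0.0433, 1.2433)
ω' = (0.5774, 0.9130, -1.0613)

precession coupling ω×(Iω) = (-0.1584, 0.0048, -0.0480)
α = I⁻¹(τ − ω×Iω) = (1.7743, -2.8700, 1.3867)
new body rate ω' = (0.5774, 0.9130, -1.0613)
q⊗(0,ω) = (-1.0596364, -0.6780208, -1.1117224, 0.4706704)
q + ½dt·q⊗(0,ω), renormalized = (-0.7639, -0.1470, 0.5663, -0.2724)
linear accel F/m = (0.7000, 0.5667, -0.5667)
new position p' = (-2.1100, 1.8900, -0.5700)
v + (F/m)dt = (1.9700, -0.0433, 1.2433)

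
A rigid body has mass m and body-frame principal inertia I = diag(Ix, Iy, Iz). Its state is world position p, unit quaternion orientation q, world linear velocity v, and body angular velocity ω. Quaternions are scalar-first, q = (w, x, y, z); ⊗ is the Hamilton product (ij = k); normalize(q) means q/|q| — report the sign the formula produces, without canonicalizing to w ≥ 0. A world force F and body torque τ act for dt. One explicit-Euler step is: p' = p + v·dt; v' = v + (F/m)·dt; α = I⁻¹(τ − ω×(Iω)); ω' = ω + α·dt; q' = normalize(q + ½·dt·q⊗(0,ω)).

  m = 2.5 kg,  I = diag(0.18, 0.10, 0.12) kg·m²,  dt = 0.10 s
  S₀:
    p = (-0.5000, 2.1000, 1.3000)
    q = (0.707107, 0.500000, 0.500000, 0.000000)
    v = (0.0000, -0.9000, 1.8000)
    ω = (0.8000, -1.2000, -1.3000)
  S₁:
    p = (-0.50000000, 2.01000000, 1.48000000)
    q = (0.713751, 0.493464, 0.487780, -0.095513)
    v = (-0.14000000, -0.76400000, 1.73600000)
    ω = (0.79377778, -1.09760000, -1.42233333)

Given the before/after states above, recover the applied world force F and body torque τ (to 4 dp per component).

Δω = ω₁−ω₀ = (-0.00622222, 0.10240000, -0.12233333)
ω₀×(Iω₀) = (0.0312, -0.0624, 0.0768)
I·α + gyro = (0.0200, 0.0400, -0.0700)
Δv = v₁−v₀ = (-0.14000000, 0.13600000, -0.06400000)
m·(v₁−v₀)/dt = (-3.5000, 3.4000, -1.6000)

F = (-3.5000, 3.4000, -1.6000)
τ = (0.0200, 0.0400, -0.0700)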